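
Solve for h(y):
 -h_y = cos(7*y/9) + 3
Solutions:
 h(y) = C1 - 3*y - 9*sin(7*y/9)/7


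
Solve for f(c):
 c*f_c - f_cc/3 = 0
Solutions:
 f(c) = C1 + C2*erfi(sqrt(6)*c/2)


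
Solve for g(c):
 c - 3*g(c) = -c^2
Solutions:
 g(c) = c*(c + 1)/3


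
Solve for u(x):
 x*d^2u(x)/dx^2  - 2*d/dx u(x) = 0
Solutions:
 u(x) = C1 + C2*x^3


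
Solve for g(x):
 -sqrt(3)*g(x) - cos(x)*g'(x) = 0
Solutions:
 g(x) = C1*(sin(x) - 1)^(sqrt(3)/2)/(sin(x) + 1)^(sqrt(3)/2)


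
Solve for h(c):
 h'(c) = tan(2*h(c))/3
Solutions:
 h(c) = -asin(C1*exp(2*c/3))/2 + pi/2
 h(c) = asin(C1*exp(2*c/3))/2


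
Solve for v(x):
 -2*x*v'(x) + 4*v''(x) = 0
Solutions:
 v(x) = C1 + C2*erfi(x/2)


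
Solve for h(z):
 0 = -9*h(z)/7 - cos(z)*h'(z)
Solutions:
 h(z) = C1*(sin(z) - 1)^(9/14)/(sin(z) + 1)^(9/14)


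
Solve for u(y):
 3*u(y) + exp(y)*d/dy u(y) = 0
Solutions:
 u(y) = C1*exp(3*exp(-y))


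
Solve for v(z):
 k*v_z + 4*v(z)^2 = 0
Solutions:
 v(z) = k/(C1*k + 4*z)


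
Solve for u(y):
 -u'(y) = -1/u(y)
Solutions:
 u(y) = -sqrt(C1 + 2*y)
 u(y) = sqrt(C1 + 2*y)


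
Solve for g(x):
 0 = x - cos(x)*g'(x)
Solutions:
 g(x) = C1 + Integral(x/cos(x), x)


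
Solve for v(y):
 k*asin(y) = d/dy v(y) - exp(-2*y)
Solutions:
 v(y) = C1 + k*y*asin(y) + k*sqrt(1 - y^2) - exp(-2*y)/2


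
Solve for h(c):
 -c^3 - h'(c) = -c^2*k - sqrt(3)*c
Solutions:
 h(c) = C1 - c^4/4 + c^3*k/3 + sqrt(3)*c^2/2


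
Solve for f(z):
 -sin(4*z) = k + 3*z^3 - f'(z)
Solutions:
 f(z) = C1 + k*z + 3*z^4/4 - cos(4*z)/4


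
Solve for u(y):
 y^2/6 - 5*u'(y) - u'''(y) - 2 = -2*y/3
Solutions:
 u(y) = C1 + C2*sin(sqrt(5)*y) + C3*cos(sqrt(5)*y) + y^3/90 + y^2/15 - 31*y/75


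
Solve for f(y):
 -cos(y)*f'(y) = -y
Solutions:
 f(y) = C1 + Integral(y/cos(y), y)


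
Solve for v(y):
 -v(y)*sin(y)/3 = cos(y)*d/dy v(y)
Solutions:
 v(y) = C1*cos(y)^(1/3)


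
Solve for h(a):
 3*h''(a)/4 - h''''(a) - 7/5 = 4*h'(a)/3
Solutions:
 h(a) = C1 + C2*exp(3^(1/3)*a*(3/(sqrt(247)/8 + 2)^(1/3) + 4*3^(1/3)*(sqrt(247)/8 + 2)^(1/3))/24)*sin(sqrt(3)*a*(-4*(9*sqrt(247)/8 + 18)^(1/3) + 9/(9*sqrt(247)/8 + 18)^(1/3))/24) + C3*exp(3^(1/3)*a*(3/(sqrt(247)/8 + 2)^(1/3) + 4*3^(1/3)*(sqrt(247)/8 + 2)^(1/3))/24)*cos(sqrt(3)*a*(-4*(9*sqrt(247)/8 + 18)^(1/3) + 9/(9*sqrt(247)/8 + 18)^(1/3))/24) + C4*exp(-3^(1/3)*a*(3/(sqrt(247)/8 + 2)^(1/3) + 4*3^(1/3)*(sqrt(247)/8 + 2)^(1/3))/12) - 21*a/20


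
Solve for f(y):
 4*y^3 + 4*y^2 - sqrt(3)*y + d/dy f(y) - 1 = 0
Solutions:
 f(y) = C1 - y^4 - 4*y^3/3 + sqrt(3)*y^2/2 + y


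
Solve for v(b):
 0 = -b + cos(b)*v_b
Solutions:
 v(b) = C1 + Integral(b/cos(b), b)


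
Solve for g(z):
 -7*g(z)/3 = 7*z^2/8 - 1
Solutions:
 g(z) = 3/7 - 3*z^2/8


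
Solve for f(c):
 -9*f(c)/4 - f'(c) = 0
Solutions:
 f(c) = C1*exp(-9*c/4)


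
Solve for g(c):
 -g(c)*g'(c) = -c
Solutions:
 g(c) = -sqrt(C1 + c^2)
 g(c) = sqrt(C1 + c^2)


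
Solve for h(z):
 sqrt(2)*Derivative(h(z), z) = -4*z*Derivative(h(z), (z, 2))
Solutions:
 h(z) = C1 + C2*z^(1 - sqrt(2)/4)


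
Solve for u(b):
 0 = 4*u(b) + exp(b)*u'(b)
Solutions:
 u(b) = C1*exp(4*exp(-b))


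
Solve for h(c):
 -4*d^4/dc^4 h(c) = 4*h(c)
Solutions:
 h(c) = (C1*sin(sqrt(2)*c/2) + C2*cos(sqrt(2)*c/2))*exp(-sqrt(2)*c/2) + (C3*sin(sqrt(2)*c/2) + C4*cos(sqrt(2)*c/2))*exp(sqrt(2)*c/2)


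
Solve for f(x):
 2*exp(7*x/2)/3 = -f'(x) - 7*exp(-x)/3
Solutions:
 f(x) = C1 - 4*exp(7*x/2)/21 + 7*exp(-x)/3


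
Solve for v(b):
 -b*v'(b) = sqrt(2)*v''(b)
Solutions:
 v(b) = C1 + C2*erf(2^(1/4)*b/2)


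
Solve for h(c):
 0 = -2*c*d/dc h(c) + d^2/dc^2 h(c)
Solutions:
 h(c) = C1 + C2*erfi(c)


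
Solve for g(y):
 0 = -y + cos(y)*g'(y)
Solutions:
 g(y) = C1 + Integral(y/cos(y), y)


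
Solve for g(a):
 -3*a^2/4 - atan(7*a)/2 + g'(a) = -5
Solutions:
 g(a) = C1 + a^3/4 + a*atan(7*a)/2 - 5*a - log(49*a^2 + 1)/28


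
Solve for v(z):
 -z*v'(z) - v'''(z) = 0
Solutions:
 v(z) = C1 + Integral(C2*airyai(-z) + C3*airybi(-z), z)


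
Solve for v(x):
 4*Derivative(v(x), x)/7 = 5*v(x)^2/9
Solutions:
 v(x) = -36/(C1 + 35*x)


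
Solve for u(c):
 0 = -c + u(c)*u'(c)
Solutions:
 u(c) = -sqrt(C1 + c^2)
 u(c) = sqrt(C1 + c^2)


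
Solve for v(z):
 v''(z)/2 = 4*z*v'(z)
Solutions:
 v(z) = C1 + C2*erfi(2*z)


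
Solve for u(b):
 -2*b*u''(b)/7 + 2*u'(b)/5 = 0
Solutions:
 u(b) = C1 + C2*b^(12/5)


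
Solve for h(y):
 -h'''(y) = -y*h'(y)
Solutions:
 h(y) = C1 + Integral(C2*airyai(y) + C3*airybi(y), y)


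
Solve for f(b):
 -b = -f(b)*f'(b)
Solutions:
 f(b) = -sqrt(C1 + b^2)
 f(b) = sqrt(C1 + b^2)


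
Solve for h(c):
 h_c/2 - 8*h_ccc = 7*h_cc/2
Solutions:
 h(c) = C1 + C2*exp(c*(-7 + sqrt(113))/32) + C3*exp(-c*(7 + sqrt(113))/32)


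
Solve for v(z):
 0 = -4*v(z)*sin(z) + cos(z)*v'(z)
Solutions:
 v(z) = C1/cos(z)^4


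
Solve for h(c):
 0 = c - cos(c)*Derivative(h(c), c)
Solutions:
 h(c) = C1 + Integral(c/cos(c), c)


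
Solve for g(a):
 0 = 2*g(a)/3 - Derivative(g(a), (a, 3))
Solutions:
 g(a) = C3*exp(2^(1/3)*3^(2/3)*a/3) + (C1*sin(2^(1/3)*3^(1/6)*a/2) + C2*cos(2^(1/3)*3^(1/6)*a/2))*exp(-2^(1/3)*3^(2/3)*a/6)


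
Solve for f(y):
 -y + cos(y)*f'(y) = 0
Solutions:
 f(y) = C1 + Integral(y/cos(y), y)


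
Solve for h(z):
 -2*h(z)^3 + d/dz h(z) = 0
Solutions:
 h(z) = -sqrt(2)*sqrt(-1/(C1 + 2*z))/2
 h(z) = sqrt(2)*sqrt(-1/(C1 + 2*z))/2


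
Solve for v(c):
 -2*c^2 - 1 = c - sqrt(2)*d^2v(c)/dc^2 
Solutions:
 v(c) = C1 + C2*c + sqrt(2)*c^4/12 + sqrt(2)*c^3/12 + sqrt(2)*c^2/4


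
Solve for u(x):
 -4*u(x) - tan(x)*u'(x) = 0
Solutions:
 u(x) = C1/sin(x)^4


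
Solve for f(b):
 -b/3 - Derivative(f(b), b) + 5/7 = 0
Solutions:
 f(b) = C1 - b^2/6 + 5*b/7


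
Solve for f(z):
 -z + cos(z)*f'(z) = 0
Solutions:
 f(z) = C1 + Integral(z/cos(z), z)


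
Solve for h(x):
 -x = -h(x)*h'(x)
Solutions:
 h(x) = -sqrt(C1 + x^2)
 h(x) = sqrt(C1 + x^2)


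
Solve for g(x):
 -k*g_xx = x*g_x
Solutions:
 g(x) = C1 + C2*sqrt(k)*erf(sqrt(2)*x*sqrt(1/k)/2)


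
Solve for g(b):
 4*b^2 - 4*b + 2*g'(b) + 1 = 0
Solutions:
 g(b) = C1 - 2*b^3/3 + b^2 - b/2


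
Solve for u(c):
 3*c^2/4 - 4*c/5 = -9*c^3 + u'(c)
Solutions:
 u(c) = C1 + 9*c^4/4 + c^3/4 - 2*c^2/5


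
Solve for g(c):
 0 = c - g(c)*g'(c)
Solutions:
 g(c) = -sqrt(C1 + c^2)
 g(c) = sqrt(C1 + c^2)


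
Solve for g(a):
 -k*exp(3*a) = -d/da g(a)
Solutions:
 g(a) = C1 + k*exp(3*a)/3


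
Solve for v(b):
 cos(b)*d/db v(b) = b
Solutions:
 v(b) = C1 + Integral(b/cos(b), b)


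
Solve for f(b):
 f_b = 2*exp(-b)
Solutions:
 f(b) = C1 - 2*exp(-b)


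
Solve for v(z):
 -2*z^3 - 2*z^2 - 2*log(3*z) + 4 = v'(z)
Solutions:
 v(z) = C1 - z^4/2 - 2*z^3/3 - 2*z*log(z) - z*log(9) + 6*z


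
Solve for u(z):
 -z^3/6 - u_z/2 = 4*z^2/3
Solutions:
 u(z) = C1 - z^4/12 - 8*z^3/9


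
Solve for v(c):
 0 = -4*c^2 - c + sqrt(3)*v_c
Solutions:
 v(c) = C1 + 4*sqrt(3)*c^3/9 + sqrt(3)*c^2/6


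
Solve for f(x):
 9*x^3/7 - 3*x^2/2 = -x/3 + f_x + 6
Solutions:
 f(x) = C1 + 9*x^4/28 - x^3/2 + x^2/6 - 6*x


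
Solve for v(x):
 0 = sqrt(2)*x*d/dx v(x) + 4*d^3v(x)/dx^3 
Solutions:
 v(x) = C1 + Integral(C2*airyai(-sqrt(2)*x/2) + C3*airybi(-sqrt(2)*x/2), x)


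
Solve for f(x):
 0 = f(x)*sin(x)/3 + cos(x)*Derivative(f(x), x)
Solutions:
 f(x) = C1*cos(x)^(1/3)


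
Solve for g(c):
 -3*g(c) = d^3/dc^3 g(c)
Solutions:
 g(c) = C3*exp(-3^(1/3)*c) + (C1*sin(3^(5/6)*c/2) + C2*cos(3^(5/6)*c/2))*exp(3^(1/3)*c/2)


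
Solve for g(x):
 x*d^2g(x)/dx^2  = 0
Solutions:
 g(x) = C1 + C2*x


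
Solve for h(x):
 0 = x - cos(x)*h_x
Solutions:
 h(x) = C1 + Integral(x/cos(x), x)


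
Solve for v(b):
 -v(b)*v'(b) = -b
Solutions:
 v(b) = -sqrt(C1 + b^2)
 v(b) = sqrt(C1 + b^2)


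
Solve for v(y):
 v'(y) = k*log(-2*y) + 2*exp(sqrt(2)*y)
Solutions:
 v(y) = C1 + k*y*log(-y) + k*y*(-1 + log(2)) + sqrt(2)*exp(sqrt(2)*y)


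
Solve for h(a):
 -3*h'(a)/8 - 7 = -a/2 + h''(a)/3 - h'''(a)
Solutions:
 h(a) = C1 + C2*exp(a*(2 - sqrt(58))/12) + C3*exp(a*(2 + sqrt(58))/12) + 2*a^2/3 - 536*a/27


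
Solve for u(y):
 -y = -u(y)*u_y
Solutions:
 u(y) = -sqrt(C1 + y^2)
 u(y) = sqrt(C1 + y^2)


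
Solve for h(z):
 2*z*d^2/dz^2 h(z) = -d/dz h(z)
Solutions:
 h(z) = C1 + C2*sqrt(z)


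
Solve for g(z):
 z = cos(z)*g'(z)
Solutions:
 g(z) = C1 + Integral(z/cos(z), z)


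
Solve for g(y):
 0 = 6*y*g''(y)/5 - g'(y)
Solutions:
 g(y) = C1 + C2*y^(11/6)


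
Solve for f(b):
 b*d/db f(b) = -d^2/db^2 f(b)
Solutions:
 f(b) = C1 + C2*erf(sqrt(2)*b/2)


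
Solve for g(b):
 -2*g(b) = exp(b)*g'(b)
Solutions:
 g(b) = C1*exp(2*exp(-b))


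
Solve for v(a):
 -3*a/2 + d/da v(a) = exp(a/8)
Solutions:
 v(a) = C1 + 3*a^2/4 + 8*exp(a/8)


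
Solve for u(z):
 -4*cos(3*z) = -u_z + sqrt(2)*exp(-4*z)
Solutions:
 u(z) = C1 + 4*sin(3*z)/3 - sqrt(2)*exp(-4*z)/4


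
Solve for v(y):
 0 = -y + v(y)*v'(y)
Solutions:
 v(y) = -sqrt(C1 + y^2)
 v(y) = sqrt(C1 + y^2)


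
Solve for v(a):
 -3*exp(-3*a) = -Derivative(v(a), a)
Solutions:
 v(a) = C1 - exp(-3*a)


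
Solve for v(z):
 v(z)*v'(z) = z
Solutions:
 v(z) = -sqrt(C1 + z^2)
 v(z) = sqrt(C1 + z^2)


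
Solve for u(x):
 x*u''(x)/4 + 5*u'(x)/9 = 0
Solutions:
 u(x) = C1 + C2/x^(11/9)


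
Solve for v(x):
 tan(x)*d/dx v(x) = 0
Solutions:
 v(x) = C1


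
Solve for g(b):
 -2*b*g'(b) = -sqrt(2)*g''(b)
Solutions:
 g(b) = C1 + C2*erfi(2^(3/4)*b/2)


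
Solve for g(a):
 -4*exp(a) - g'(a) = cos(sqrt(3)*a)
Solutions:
 g(a) = C1 - 4*exp(a) - sqrt(3)*sin(sqrt(3)*a)/3


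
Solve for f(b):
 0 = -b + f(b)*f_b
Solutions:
 f(b) = -sqrt(C1 + b^2)
 f(b) = sqrt(C1 + b^2)


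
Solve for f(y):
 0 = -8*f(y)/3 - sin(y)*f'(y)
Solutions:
 f(y) = C1*(cos(y) + 1)^(4/3)/(cos(y) - 1)^(4/3)


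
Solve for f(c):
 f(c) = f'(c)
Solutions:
 f(c) = C1*exp(c)


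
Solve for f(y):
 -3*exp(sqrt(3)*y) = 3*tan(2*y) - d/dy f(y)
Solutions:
 f(y) = C1 + sqrt(3)*exp(sqrt(3)*y) - 3*log(cos(2*y))/2


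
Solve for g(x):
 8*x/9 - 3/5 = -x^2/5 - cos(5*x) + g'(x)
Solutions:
 g(x) = C1 + x^3/15 + 4*x^2/9 - 3*x/5 + sin(5*x)/5


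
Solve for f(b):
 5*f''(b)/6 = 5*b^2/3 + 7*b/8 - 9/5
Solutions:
 f(b) = C1 + C2*b + b^4/6 + 7*b^3/40 - 27*b^2/25


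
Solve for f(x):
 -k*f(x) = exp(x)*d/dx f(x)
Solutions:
 f(x) = C1*exp(k*exp(-x))


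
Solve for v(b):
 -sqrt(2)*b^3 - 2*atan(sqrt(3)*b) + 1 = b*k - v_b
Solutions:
 v(b) = C1 + sqrt(2)*b^4/4 + b^2*k/2 + 2*b*atan(sqrt(3)*b) - b - sqrt(3)*log(3*b^2 + 1)/3


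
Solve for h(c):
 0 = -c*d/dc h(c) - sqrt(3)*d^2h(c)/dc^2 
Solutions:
 h(c) = C1 + C2*erf(sqrt(2)*3^(3/4)*c/6)


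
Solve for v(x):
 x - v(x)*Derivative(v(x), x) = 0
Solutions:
 v(x) = -sqrt(C1 + x^2)
 v(x) = sqrt(C1 + x^2)


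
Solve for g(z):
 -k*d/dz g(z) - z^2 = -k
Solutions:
 g(z) = C1 + z - z^3/(3*k)


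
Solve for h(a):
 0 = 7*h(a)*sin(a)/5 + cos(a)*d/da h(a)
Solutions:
 h(a) = C1*cos(a)^(7/5)


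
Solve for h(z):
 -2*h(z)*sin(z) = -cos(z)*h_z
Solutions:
 h(z) = C1/cos(z)^2


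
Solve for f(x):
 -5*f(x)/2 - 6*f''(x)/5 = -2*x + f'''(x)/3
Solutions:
 f(x) = C1*exp(x*(-24 + 24*6^(2/3)/(25*sqrt(1201) + 913)^(1/3) + 6^(1/3)*(25*sqrt(1201) + 913)^(1/3))/20)*sin(2^(1/3)*3^(1/6)*x*(-3^(2/3)*(25*sqrt(1201) + 913)^(1/3) + 72*2^(1/3)/(25*sqrt(1201) + 913)^(1/3))/20) + C2*exp(x*(-24 + 24*6^(2/3)/(25*sqrt(1201) + 913)^(1/3) + 6^(1/3)*(25*sqrt(1201) + 913)^(1/3))/20)*cos(2^(1/3)*3^(1/6)*x*(-3^(2/3)*(25*sqrt(1201) + 913)^(1/3) + 72*2^(1/3)/(25*sqrt(1201) + 913)^(1/3))/20) + C3*exp(-x*(24*6^(2/3)/(25*sqrt(1201) + 913)^(1/3) + 12 + 6^(1/3)*(25*sqrt(1201) + 913)^(1/3))/10) + 4*x/5


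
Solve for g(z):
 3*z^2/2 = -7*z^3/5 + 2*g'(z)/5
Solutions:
 g(z) = C1 + 7*z^4/8 + 5*z^3/4


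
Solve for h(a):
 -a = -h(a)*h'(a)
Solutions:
 h(a) = -sqrt(C1 + a^2)
 h(a) = sqrt(C1 + a^2)


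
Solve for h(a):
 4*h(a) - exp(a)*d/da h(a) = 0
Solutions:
 h(a) = C1*exp(-4*exp(-a))


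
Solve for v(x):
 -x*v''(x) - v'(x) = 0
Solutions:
 v(x) = C1 + C2*log(x)


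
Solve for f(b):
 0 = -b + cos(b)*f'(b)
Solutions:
 f(b) = C1 + Integral(b/cos(b), b)


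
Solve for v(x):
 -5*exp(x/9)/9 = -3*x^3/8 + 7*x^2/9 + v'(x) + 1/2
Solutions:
 v(x) = C1 + 3*x^4/32 - 7*x^3/27 - x/2 - 5*exp(x/9)


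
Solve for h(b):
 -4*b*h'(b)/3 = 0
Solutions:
 h(b) = C1


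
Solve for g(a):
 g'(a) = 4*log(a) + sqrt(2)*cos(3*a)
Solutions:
 g(a) = C1 + 4*a*log(a) - 4*a + sqrt(2)*sin(3*a)/3


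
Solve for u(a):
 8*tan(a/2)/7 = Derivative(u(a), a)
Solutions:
 u(a) = C1 - 16*log(cos(a/2))/7


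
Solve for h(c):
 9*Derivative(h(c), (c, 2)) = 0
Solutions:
 h(c) = C1 + C2*c


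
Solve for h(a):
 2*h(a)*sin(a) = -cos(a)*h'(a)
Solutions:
 h(a) = C1*cos(a)^2


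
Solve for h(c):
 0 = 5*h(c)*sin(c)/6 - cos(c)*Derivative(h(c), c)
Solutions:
 h(c) = C1/cos(c)^(5/6)


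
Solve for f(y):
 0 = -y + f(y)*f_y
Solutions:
 f(y) = -sqrt(C1 + y^2)
 f(y) = sqrt(C1 + y^2)


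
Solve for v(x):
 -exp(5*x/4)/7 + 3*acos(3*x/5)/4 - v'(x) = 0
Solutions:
 v(x) = C1 + 3*x*acos(3*x/5)/4 - sqrt(25 - 9*x^2)/4 - 4*exp(5*x/4)/35


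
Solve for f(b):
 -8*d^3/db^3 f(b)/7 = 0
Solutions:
 f(b) = C1 + C2*b + C3*b^2


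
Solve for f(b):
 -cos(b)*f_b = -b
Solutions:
 f(b) = C1 + Integral(b/cos(b), b)


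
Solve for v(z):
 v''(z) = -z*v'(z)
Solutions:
 v(z) = C1 + C2*erf(sqrt(2)*z/2)


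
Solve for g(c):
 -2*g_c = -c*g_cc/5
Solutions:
 g(c) = C1 + C2*c^11


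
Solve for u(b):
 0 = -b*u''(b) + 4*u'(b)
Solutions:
 u(b) = C1 + C2*b^5


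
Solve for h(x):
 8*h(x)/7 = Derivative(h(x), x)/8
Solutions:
 h(x) = C1*exp(64*x/7)


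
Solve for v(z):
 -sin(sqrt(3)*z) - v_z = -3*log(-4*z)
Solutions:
 v(z) = C1 + 3*z*log(-z) - 3*z + 6*z*log(2) + sqrt(3)*cos(sqrt(3)*z)/3


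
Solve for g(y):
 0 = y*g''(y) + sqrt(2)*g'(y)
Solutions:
 g(y) = C1 + C2*y^(1 - sqrt(2))


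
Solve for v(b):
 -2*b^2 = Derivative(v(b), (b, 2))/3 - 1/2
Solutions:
 v(b) = C1 + C2*b - b^4/2 + 3*b^2/4


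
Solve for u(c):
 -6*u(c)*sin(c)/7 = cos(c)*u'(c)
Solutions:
 u(c) = C1*cos(c)^(6/7)


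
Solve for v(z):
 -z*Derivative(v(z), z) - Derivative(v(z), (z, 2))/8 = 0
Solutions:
 v(z) = C1 + C2*erf(2*z)


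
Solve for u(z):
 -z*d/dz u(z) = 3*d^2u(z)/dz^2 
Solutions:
 u(z) = C1 + C2*erf(sqrt(6)*z/6)


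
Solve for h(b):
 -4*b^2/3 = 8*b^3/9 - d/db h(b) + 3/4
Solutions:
 h(b) = C1 + 2*b^4/9 + 4*b^3/9 + 3*b/4


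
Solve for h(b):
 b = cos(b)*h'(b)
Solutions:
 h(b) = C1 + Integral(b/cos(b), b)


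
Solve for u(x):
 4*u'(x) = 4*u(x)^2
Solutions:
 u(x) = -1/(C1 + x)


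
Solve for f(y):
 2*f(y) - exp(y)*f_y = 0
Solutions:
 f(y) = C1*exp(-2*exp(-y))


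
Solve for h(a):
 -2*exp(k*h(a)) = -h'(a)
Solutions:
 h(a) = Piecewise((log(-1/(C1*k + 2*a*k))/k, Ne(k, 0)), (nan, True))
 h(a) = Piecewise((C1 + 2*a, Eq(k, 0)), (nan, True))


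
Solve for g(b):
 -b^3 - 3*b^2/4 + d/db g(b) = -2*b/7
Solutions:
 g(b) = C1 + b^4/4 + b^3/4 - b^2/7


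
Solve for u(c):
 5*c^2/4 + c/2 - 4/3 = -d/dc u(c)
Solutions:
 u(c) = C1 - 5*c^3/12 - c^2/4 + 4*c/3


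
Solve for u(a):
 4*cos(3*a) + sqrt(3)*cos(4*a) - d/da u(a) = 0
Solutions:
 u(a) = C1 + 4*sin(3*a)/3 + sqrt(3)*sin(4*a)/4


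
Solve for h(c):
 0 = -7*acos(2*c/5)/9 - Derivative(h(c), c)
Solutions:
 h(c) = C1 - 7*c*acos(2*c/5)/9 + 7*sqrt(25 - 4*c^2)/18


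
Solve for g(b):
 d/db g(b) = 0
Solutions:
 g(b) = C1


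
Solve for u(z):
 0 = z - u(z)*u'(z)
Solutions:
 u(z) = -sqrt(C1 + z^2)
 u(z) = sqrt(C1 + z^2)


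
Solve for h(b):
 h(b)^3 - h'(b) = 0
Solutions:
 h(b) = -sqrt(2)*sqrt(-1/(C1 + b))/2
 h(b) = sqrt(2)*sqrt(-1/(C1 + b))/2


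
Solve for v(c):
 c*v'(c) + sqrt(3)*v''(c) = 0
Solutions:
 v(c) = C1 + C2*erf(sqrt(2)*3^(3/4)*c/6)


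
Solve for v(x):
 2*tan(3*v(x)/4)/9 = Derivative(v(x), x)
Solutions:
 v(x) = -4*asin(C1*exp(x/6))/3 + 4*pi/3
 v(x) = 4*asin(C1*exp(x/6))/3


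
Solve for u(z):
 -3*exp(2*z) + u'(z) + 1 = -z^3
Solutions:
 u(z) = C1 - z^4/4 - z + 3*exp(2*z)/2


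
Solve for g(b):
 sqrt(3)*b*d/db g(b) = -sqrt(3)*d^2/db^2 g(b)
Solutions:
 g(b) = C1 + C2*erf(sqrt(2)*b/2)


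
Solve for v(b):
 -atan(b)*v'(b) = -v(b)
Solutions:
 v(b) = C1*exp(Integral(1/atan(b), b))


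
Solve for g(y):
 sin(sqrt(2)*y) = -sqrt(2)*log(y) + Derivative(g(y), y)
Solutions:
 g(y) = C1 + sqrt(2)*y*(log(y) - 1) - sqrt(2)*cos(sqrt(2)*y)/2


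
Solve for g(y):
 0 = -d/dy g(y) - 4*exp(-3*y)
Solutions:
 g(y) = C1 + 4*exp(-3*y)/3


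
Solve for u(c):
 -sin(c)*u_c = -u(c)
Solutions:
 u(c) = C1*sqrt(cos(c) - 1)/sqrt(cos(c) + 1)


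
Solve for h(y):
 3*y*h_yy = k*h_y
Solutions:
 h(y) = C1 + y^(re(k)/3 + 1)*(C2*sin(log(y)*Abs(im(k))/3) + C3*cos(log(y)*im(k)/3))


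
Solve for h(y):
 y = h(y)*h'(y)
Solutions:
 h(y) = -sqrt(C1 + y^2)
 h(y) = sqrt(C1 + y^2)


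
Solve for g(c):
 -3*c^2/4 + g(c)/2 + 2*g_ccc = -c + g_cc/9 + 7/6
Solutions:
 g(c) = C1*exp(c*((81*sqrt(59043) + 19682)^(-1/3) + 2 + (81*sqrt(59043) + 19682)^(1/3))/108)*sin(sqrt(3)*c*(-(81*sqrt(59043) + 19682)^(1/3) + (81*sqrt(59043) + 19682)^(-1/3))/108) + C2*exp(c*((81*sqrt(59043) + 19682)^(-1/3) + 2 + (81*sqrt(59043) + 19682)^(1/3))/108)*cos(sqrt(3)*c*(-(81*sqrt(59043) + 19682)^(1/3) + (81*sqrt(59043) + 19682)^(-1/3))/108) + C3*exp(c*(-(81*sqrt(59043) + 19682)^(1/3) - 1/(81*sqrt(59043) + 19682)^(1/3) + 1)/54) + 3*c^2/2 - 2*c + 3


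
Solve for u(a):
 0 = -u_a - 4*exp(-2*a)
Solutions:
 u(a) = C1 + 2*exp(-2*a)


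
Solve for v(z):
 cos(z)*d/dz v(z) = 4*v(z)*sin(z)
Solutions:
 v(z) = C1/cos(z)^4


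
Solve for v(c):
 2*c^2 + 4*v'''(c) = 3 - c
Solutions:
 v(c) = C1 + C2*c + C3*c^2 - c^5/120 - c^4/96 + c^3/8


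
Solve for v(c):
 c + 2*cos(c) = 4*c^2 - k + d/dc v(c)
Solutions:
 v(c) = C1 - 4*c^3/3 + c^2/2 + c*k + 2*sin(c)


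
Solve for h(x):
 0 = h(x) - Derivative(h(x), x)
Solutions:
 h(x) = C1*exp(x)


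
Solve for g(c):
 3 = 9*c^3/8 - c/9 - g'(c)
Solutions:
 g(c) = C1 + 9*c^4/32 - c^2/18 - 3*c


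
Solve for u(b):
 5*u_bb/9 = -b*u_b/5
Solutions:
 u(b) = C1 + C2*erf(3*sqrt(2)*b/10)


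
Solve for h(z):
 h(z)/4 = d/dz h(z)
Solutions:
 h(z) = C1*exp(z/4)


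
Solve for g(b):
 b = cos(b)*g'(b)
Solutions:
 g(b) = C1 + Integral(b/cos(b), b)


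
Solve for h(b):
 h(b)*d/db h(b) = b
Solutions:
 h(b) = -sqrt(C1 + b^2)
 h(b) = sqrt(C1 + b^2)


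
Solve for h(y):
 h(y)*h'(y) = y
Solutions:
 h(y) = -sqrt(C1 + y^2)
 h(y) = sqrt(C1 + y^2)


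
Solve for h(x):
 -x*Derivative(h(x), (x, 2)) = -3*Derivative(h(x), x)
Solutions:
 h(x) = C1 + C2*x^4


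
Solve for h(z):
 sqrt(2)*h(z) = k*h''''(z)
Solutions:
 h(z) = C1*exp(-2^(1/8)*z*(1/k)^(1/4)) + C2*exp(2^(1/8)*z*(1/k)^(1/4)) + C3*exp(-2^(1/8)*I*z*(1/k)^(1/4)) + C4*exp(2^(1/8)*I*z*(1/k)^(1/4))


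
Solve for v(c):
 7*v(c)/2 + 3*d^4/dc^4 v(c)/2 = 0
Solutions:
 v(c) = (C1*sin(sqrt(2)*3^(3/4)*7^(1/4)*c/6) + C2*cos(sqrt(2)*3^(3/4)*7^(1/4)*c/6))*exp(-sqrt(2)*3^(3/4)*7^(1/4)*c/6) + (C3*sin(sqrt(2)*3^(3/4)*7^(1/4)*c/6) + C4*cos(sqrt(2)*3^(3/4)*7^(1/4)*c/6))*exp(sqrt(2)*3^(3/4)*7^(1/4)*c/6)


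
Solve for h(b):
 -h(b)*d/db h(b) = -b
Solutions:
 h(b) = -sqrt(C1 + b^2)
 h(b) = sqrt(C1 + b^2)


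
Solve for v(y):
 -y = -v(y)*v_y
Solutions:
 v(y) = -sqrt(C1 + y^2)
 v(y) = sqrt(C1 + y^2)


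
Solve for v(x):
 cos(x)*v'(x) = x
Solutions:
 v(x) = C1 + Integral(x/cos(x), x)


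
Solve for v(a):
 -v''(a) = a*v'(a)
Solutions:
 v(a) = C1 + C2*erf(sqrt(2)*a/2)


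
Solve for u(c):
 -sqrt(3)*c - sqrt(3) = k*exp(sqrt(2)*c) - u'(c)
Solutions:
 u(c) = C1 + sqrt(3)*c^2/2 + sqrt(3)*c + sqrt(2)*k*exp(sqrt(2)*c)/2


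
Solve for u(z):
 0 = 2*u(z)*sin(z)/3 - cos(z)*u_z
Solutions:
 u(z) = C1/cos(z)^(2/3)


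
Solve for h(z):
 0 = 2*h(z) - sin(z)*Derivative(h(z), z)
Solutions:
 h(z) = C1*(cos(z) - 1)/(cos(z) + 1)


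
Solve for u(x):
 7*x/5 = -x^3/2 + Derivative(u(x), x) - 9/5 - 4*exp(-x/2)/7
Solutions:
 u(x) = C1 + x^4/8 + 7*x^2/10 + 9*x/5 - 8*exp(-x/2)/7


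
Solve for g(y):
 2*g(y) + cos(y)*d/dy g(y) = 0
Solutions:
 g(y) = C1*(sin(y) - 1)/(sin(y) + 1)


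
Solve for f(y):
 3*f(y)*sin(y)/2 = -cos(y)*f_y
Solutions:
 f(y) = C1*cos(y)^(3/2)


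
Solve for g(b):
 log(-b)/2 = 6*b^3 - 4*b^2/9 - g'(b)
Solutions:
 g(b) = C1 + 3*b^4/2 - 4*b^3/27 - b*log(-b)/2 + b/2


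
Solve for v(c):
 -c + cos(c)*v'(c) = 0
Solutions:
 v(c) = C1 + Integral(c/cos(c), c)


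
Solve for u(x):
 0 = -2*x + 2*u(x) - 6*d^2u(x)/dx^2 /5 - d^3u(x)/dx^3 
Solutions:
 u(x) = C1*exp(-x*(4/(5*sqrt(545) + 117)^(1/3) + 4 + (5*sqrt(545) + 117)^(1/3))/10)*sin(sqrt(3)*x*(-(5*sqrt(545) + 117)^(1/3) + 4/(5*sqrt(545) + 117)^(1/3))/10) + C2*exp(-x*(4/(5*sqrt(545) + 117)^(1/3) + 4 + (5*sqrt(545) + 117)^(1/3))/10)*cos(sqrt(3)*x*(-(5*sqrt(545) + 117)^(1/3) + 4/(5*sqrt(545) + 117)^(1/3))/10) + C3*exp(x*(-2 + 4/(5*sqrt(545) + 117)^(1/3) + (5*sqrt(545) + 117)^(1/3))/5) + x


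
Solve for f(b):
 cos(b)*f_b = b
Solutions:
 f(b) = C1 + Integral(b/cos(b), b)


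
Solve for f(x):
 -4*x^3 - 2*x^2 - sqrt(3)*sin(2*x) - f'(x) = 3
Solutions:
 f(x) = C1 - x^4 - 2*x^3/3 - 3*x + sqrt(3)*cos(2*x)/2


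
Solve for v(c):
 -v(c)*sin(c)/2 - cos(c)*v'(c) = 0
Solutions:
 v(c) = C1*sqrt(cos(c))


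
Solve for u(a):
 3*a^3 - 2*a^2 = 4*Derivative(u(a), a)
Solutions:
 u(a) = C1 + 3*a^4/16 - a^3/6


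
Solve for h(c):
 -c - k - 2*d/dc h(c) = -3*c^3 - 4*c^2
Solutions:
 h(c) = C1 + 3*c^4/8 + 2*c^3/3 - c^2/4 - c*k/2


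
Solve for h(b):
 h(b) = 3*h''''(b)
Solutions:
 h(b) = C1*exp(-3^(3/4)*b/3) + C2*exp(3^(3/4)*b/3) + C3*sin(3^(3/4)*b/3) + C4*cos(3^(3/4)*b/3)


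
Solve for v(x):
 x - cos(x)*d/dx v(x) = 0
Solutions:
 v(x) = C1 + Integral(x/cos(x), x)


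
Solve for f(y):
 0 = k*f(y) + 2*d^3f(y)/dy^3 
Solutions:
 f(y) = C1*exp(2^(2/3)*y*(-k)^(1/3)/2) + C2*exp(2^(2/3)*y*(-k)^(1/3)*(-1 + sqrt(3)*I)/4) + C3*exp(-2^(2/3)*y*(-k)^(1/3)*(1 + sqrt(3)*I)/4)


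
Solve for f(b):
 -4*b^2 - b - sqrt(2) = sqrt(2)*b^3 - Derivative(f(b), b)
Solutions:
 f(b) = C1 + sqrt(2)*b^4/4 + 4*b^3/3 + b^2/2 + sqrt(2)*b


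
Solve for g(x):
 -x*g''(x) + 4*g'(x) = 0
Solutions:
 g(x) = C1 + C2*x^5


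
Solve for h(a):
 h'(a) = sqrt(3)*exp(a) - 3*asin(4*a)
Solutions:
 h(a) = C1 - 3*a*asin(4*a) - 3*sqrt(1 - 16*a^2)/4 + sqrt(3)*exp(a)


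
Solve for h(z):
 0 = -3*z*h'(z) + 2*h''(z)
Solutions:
 h(z) = C1 + C2*erfi(sqrt(3)*z/2)


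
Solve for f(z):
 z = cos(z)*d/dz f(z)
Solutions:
 f(z) = C1 + Integral(z/cos(z), z)


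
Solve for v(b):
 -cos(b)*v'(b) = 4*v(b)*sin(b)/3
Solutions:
 v(b) = C1*cos(b)^(4/3)


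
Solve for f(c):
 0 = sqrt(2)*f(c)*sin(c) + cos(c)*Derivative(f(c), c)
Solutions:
 f(c) = C1*cos(c)^(sqrt(2))


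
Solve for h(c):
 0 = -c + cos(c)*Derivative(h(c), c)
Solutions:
 h(c) = C1 + Integral(c/cos(c), c)


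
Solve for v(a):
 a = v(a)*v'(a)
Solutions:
 v(a) = -sqrt(C1 + a^2)
 v(a) = sqrt(C1 + a^2)


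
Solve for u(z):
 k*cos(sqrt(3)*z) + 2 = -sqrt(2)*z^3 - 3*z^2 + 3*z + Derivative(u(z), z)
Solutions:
 u(z) = C1 + sqrt(3)*k*sin(sqrt(3)*z)/3 + sqrt(2)*z^4/4 + z^3 - 3*z^2/2 + 2*z


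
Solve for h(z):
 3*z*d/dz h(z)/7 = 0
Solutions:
 h(z) = C1


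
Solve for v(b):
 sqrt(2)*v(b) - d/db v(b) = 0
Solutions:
 v(b) = C1*exp(sqrt(2)*b)


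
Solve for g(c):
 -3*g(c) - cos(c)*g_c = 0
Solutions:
 g(c) = C1*(sin(c) - 1)^(3/2)/(sin(c) + 1)^(3/2)


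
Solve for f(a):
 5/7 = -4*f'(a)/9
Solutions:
 f(a) = C1 - 45*a/28


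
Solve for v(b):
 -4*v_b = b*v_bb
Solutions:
 v(b) = C1 + C2/b^3


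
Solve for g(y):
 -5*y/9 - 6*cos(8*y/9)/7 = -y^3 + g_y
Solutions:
 g(y) = C1 + y^4/4 - 5*y^2/18 - 27*sin(8*y/9)/28


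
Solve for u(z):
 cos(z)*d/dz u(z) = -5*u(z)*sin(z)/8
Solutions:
 u(z) = C1*cos(z)^(5/8)


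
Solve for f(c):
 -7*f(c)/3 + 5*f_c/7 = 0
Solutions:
 f(c) = C1*exp(49*c/15)


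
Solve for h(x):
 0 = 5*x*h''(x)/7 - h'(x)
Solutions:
 h(x) = C1 + C2*x^(12/5)


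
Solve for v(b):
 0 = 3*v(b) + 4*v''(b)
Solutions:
 v(b) = C1*sin(sqrt(3)*b/2) + C2*cos(sqrt(3)*b/2)


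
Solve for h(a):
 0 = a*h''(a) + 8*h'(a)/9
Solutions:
 h(a) = C1 + C2*a^(1/9)


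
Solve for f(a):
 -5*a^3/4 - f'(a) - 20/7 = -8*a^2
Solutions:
 f(a) = C1 - 5*a^4/16 + 8*a^3/3 - 20*a/7


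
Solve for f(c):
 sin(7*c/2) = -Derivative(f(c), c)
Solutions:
 f(c) = C1 + 2*cos(7*c/2)/7


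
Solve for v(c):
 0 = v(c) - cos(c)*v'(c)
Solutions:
 v(c) = C1*sqrt(sin(c) + 1)/sqrt(sin(c) - 1)


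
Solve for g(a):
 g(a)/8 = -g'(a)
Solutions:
 g(a) = C1*exp(-a/8)


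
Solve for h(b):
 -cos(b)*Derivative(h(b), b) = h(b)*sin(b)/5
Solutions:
 h(b) = C1*cos(b)^(1/5)


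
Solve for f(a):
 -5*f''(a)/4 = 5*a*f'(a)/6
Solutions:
 f(a) = C1 + C2*erf(sqrt(3)*a/3)


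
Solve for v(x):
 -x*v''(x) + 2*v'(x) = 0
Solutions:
 v(x) = C1 + C2*x^3


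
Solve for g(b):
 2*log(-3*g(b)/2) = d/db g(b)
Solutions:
 -Integral(1/(log(-_y) - log(2) + log(3)), (_y, g(b)))/2 = C1 - b


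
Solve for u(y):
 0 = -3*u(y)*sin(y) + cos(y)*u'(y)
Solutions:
 u(y) = C1/cos(y)^3


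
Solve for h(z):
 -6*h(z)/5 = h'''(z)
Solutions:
 h(z) = C3*exp(-5^(2/3)*6^(1/3)*z/5) + (C1*sin(2^(1/3)*3^(5/6)*5^(2/3)*z/10) + C2*cos(2^(1/3)*3^(5/6)*5^(2/3)*z/10))*exp(5^(2/3)*6^(1/3)*z/10)


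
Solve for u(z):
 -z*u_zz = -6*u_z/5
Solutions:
 u(z) = C1 + C2*z^(11/5)


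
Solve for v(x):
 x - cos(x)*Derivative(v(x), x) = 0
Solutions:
 v(x) = C1 + Integral(x/cos(x), x)


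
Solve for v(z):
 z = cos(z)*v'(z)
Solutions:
 v(z) = C1 + Integral(z/cos(z), z)


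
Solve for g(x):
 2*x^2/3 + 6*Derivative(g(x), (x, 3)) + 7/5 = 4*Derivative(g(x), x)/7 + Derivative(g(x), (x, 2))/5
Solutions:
 g(x) = C1 + C2*exp(x*(7 - sqrt(16849))/420) + C3*exp(x*(7 + sqrt(16849))/420) + 7*x^3/18 - 49*x^2/120 + 32683*x/1200


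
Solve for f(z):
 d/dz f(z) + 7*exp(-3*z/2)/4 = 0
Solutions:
 f(z) = C1 + 7*exp(-3*z/2)/6


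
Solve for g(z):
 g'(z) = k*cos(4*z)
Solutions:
 g(z) = C1 + k*sin(4*z)/4


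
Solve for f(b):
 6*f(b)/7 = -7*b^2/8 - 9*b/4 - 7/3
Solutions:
 f(b) = -49*b^2/48 - 21*b/8 - 49/18


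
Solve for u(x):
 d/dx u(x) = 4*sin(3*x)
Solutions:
 u(x) = C1 - 4*cos(3*x)/3


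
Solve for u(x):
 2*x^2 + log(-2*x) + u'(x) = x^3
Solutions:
 u(x) = C1 + x^4/4 - 2*x^3/3 - x*log(-x) + x*(1 - log(2))


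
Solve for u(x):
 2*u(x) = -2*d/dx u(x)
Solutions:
 u(x) = C1*exp(-x)


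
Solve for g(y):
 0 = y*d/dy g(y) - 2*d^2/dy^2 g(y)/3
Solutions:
 g(y) = C1 + C2*erfi(sqrt(3)*y/2)


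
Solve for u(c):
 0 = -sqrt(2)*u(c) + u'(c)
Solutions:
 u(c) = C1*exp(sqrt(2)*c)


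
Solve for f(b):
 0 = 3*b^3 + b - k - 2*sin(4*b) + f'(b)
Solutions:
 f(b) = C1 - 3*b^4/4 - b^2/2 + b*k - cos(4*b)/2


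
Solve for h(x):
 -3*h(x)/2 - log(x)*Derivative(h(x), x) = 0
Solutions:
 h(x) = C1*exp(-3*li(x)/2)


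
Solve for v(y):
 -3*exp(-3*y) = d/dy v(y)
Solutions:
 v(y) = C1 + exp(-3*y)


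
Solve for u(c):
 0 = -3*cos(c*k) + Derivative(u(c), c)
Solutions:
 u(c) = C1 + 3*sin(c*k)/k


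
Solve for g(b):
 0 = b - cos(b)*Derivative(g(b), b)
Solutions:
 g(b) = C1 + Integral(b/cos(b), b)


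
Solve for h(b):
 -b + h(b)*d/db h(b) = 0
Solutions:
 h(b) = -sqrt(C1 + b^2)
 h(b) = sqrt(C1 + b^2)


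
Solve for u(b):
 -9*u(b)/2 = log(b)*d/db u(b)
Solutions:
 u(b) = C1*exp(-9*li(b)/2)


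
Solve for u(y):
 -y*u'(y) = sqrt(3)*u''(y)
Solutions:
 u(y) = C1 + C2*erf(sqrt(2)*3^(3/4)*y/6)


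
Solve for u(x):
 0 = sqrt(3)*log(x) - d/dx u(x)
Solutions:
 u(x) = C1 + sqrt(3)*x*log(x) - sqrt(3)*x


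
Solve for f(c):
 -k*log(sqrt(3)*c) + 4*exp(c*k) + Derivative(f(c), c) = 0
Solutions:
 f(c) = C1 + c*k*log(c) + c*k*(-1 + log(3)/2) + Piecewise((-4*exp(c*k)/k, Ne(k, 0)), (-4*c, True))


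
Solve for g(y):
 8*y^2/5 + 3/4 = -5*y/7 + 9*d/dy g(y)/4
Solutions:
 g(y) = C1 + 32*y^3/135 + 10*y^2/63 + y/3


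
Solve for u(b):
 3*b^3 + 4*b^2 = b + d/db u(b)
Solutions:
 u(b) = C1 + 3*b^4/4 + 4*b^3/3 - b^2/2


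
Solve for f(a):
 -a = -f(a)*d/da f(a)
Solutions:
 f(a) = -sqrt(C1 + a^2)
 f(a) = sqrt(C1 + a^2)


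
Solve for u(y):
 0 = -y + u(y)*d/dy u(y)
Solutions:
 u(y) = -sqrt(C1 + y^2)
 u(y) = sqrt(C1 + y^2)


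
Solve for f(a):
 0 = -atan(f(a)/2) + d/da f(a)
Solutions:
 Integral(1/atan(_y/2), (_y, f(a))) = C1 + a


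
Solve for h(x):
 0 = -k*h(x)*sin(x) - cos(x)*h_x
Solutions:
 h(x) = C1*exp(k*log(cos(x)))


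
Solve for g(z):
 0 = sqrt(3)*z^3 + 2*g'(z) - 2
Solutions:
 g(z) = C1 - sqrt(3)*z^4/8 + z


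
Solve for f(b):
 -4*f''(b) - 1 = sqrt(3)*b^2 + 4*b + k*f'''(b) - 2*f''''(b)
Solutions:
 f(b) = C1 + C2*b + C3*exp(b*(k - sqrt(k^2 + 32))/4) + C4*exp(b*(k + sqrt(k^2 + 32))/4) - sqrt(3)*b^4/48 + b^3*(sqrt(3)*k - 8)/48 + b^2*(-sqrt(3)*k^2 + 8*k - 8*sqrt(3) - 8)/64


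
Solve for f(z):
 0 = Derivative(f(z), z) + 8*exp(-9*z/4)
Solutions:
 f(z) = C1 + 32*exp(-9*z/4)/9


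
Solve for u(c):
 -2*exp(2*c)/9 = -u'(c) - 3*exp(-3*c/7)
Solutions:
 u(c) = C1 + exp(2*c)/9 + 7*exp(-3*c/7)


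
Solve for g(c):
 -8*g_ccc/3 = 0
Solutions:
 g(c) = C1 + C2*c + C3*c^2


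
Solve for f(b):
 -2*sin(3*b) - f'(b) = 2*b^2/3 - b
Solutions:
 f(b) = C1 - 2*b^3/9 + b^2/2 + 2*cos(3*b)/3


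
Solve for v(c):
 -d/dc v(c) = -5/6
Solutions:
 v(c) = C1 + 5*c/6


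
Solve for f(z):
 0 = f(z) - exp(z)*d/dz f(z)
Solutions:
 f(z) = C1*exp(-exp(-z))


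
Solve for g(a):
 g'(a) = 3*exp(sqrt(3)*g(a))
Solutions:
 g(a) = sqrt(3)*(2*log(-1/(C1 + 3*a)) - log(3))/6


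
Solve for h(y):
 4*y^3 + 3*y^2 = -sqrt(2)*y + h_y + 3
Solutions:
 h(y) = C1 + y^4 + y^3 + sqrt(2)*y^2/2 - 3*y


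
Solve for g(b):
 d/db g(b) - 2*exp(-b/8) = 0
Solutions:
 g(b) = C1 - 16*exp(-b/8)


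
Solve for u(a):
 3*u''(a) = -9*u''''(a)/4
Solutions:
 u(a) = C1 + C2*a + C3*sin(2*sqrt(3)*a/3) + C4*cos(2*sqrt(3)*a/3)


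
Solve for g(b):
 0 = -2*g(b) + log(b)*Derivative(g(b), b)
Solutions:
 g(b) = C1*exp(2*li(b))


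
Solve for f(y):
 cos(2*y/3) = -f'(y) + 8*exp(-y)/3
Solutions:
 f(y) = C1 - 3*sin(2*y/3)/2 - 8*exp(-y)/3


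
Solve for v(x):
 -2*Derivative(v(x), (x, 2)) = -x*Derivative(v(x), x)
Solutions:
 v(x) = C1 + C2*erfi(x/2)


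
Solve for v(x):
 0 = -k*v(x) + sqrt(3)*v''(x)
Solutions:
 v(x) = C1*exp(-3^(3/4)*sqrt(k)*x/3) + C2*exp(3^(3/4)*sqrt(k)*x/3)


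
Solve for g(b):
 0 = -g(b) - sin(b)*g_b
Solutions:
 g(b) = C1*sqrt(cos(b) + 1)/sqrt(cos(b) - 1)


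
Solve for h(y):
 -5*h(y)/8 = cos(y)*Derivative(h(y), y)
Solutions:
 h(y) = C1*(sin(y) - 1)^(5/16)/(sin(y) + 1)^(5/16)


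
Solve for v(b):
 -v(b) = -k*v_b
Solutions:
 v(b) = C1*exp(b/k)


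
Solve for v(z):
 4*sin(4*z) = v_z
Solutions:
 v(z) = C1 - cos(4*z)


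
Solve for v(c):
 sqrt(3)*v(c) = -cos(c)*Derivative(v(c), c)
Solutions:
 v(c) = C1*(sin(c) - 1)^(sqrt(3)/2)/(sin(c) + 1)^(sqrt(3)/2)


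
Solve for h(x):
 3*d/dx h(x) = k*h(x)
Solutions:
 h(x) = C1*exp(k*x/3)


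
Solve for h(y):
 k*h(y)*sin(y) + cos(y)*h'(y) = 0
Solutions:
 h(y) = C1*exp(k*log(cos(y)))


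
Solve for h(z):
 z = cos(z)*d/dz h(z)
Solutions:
 h(z) = C1 + Integral(z/cos(z), z)


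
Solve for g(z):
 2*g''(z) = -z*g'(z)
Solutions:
 g(z) = C1 + C2*erf(z/2)


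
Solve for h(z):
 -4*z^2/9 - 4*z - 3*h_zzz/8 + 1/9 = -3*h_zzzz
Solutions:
 h(z) = C1 + C2*z + C3*z^2 + C4*exp(z/8) - 8*z^5/405 - 100*z^4/81 - 3196*z^3/81


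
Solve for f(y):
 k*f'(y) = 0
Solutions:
 f(y) = C1


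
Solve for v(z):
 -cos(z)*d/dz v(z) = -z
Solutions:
 v(z) = C1 + Integral(z/cos(z), z)


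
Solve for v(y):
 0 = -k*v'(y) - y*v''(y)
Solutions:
 v(y) = C1 + y^(1 - re(k))*(C2*sin(log(y)*Abs(im(k))) + C3*cos(log(y)*im(k)))


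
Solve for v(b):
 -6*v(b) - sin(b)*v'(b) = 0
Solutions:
 v(b) = C1*(cos(b)^3 + 3*cos(b)^2 + 3*cos(b) + 1)/(cos(b)^3 - 3*cos(b)^2 + 3*cos(b) - 1)


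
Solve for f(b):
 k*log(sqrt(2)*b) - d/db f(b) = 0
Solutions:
 f(b) = C1 + b*k*log(b) - b*k + b*k*log(2)/2


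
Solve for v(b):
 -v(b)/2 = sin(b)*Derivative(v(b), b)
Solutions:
 v(b) = C1*(cos(b) + 1)^(1/4)/(cos(b) - 1)^(1/4)


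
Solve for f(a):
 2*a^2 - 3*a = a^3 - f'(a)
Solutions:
 f(a) = C1 + a^4/4 - 2*a^3/3 + 3*a^2/2


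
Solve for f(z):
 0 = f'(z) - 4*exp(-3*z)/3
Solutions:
 f(z) = C1 - 4*exp(-3*z)/9


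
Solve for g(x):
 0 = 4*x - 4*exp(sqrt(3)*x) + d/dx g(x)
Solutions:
 g(x) = C1 - 2*x^2 + 4*sqrt(3)*exp(sqrt(3)*x)/3


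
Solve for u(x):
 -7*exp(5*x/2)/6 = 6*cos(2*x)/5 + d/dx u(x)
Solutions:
 u(x) = C1 - 7*exp(5*x/2)/15 - 3*sin(2*x)/5


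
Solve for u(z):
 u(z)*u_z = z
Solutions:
 u(z) = -sqrt(C1 + z^2)
 u(z) = sqrt(C1 + z^2)


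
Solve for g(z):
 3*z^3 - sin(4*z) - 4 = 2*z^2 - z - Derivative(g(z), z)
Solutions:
 g(z) = C1 - 3*z^4/4 + 2*z^3/3 - z^2/2 + 4*z - cos(4*z)/4


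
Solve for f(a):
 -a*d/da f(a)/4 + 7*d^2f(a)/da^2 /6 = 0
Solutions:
 f(a) = C1 + C2*erfi(sqrt(21)*a/14)


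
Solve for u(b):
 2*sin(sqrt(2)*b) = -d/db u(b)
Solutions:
 u(b) = C1 + sqrt(2)*cos(sqrt(2)*b)


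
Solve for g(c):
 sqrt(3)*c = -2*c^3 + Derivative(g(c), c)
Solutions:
 g(c) = C1 + c^4/2 + sqrt(3)*c^2/2


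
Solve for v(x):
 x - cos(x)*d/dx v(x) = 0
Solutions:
 v(x) = C1 + Integral(x/cos(x), x)


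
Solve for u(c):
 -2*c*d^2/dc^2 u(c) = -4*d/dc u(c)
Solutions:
 u(c) = C1 + C2*c^3


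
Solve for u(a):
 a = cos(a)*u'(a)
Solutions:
 u(a) = C1 + Integral(a/cos(a), a)


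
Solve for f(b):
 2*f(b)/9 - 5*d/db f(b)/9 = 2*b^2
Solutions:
 f(b) = C1*exp(2*b/5) + 9*b^2 + 45*b + 225/2


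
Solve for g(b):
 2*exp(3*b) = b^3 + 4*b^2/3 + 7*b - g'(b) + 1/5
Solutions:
 g(b) = C1 + b^4/4 + 4*b^3/9 + 7*b^2/2 + b/5 - 2*exp(3*b)/3


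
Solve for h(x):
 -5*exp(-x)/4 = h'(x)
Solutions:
 h(x) = C1 + 5*exp(-x)/4


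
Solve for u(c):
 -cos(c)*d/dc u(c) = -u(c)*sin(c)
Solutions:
 u(c) = C1/cos(c)


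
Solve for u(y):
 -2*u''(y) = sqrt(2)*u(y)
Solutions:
 u(y) = C1*sin(2^(3/4)*y/2) + C2*cos(2^(3/4)*y/2)


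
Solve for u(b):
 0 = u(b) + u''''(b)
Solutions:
 u(b) = (C1*sin(sqrt(2)*b/2) + C2*cos(sqrt(2)*b/2))*exp(-sqrt(2)*b/2) + (C3*sin(sqrt(2)*b/2) + C4*cos(sqrt(2)*b/2))*exp(sqrt(2)*b/2)


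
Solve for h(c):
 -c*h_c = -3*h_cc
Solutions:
 h(c) = C1 + C2*erfi(sqrt(6)*c/6)


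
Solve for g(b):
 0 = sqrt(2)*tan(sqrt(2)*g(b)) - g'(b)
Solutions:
 g(b) = sqrt(2)*(pi - asin(C1*exp(2*b)))/2
 g(b) = sqrt(2)*asin(C1*exp(2*b))/2


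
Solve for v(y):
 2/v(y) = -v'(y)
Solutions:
 v(y) = -sqrt(C1 - 4*y)
 v(y) = sqrt(C1 - 4*y)


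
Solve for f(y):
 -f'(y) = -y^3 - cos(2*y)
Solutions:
 f(y) = C1 + y^4/4 + sin(2*y)/2


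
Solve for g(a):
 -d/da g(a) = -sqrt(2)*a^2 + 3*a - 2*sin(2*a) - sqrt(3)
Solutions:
 g(a) = C1 + sqrt(2)*a^3/3 - 3*a^2/2 + sqrt(3)*a - cos(2*a)


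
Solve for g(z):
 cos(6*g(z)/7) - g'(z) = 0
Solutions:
 -z - 7*log(sin(6*g(z)/7) - 1)/12 + 7*log(sin(6*g(z)/7) + 1)/12 = C1


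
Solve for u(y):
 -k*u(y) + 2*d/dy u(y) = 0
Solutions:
 u(y) = C1*exp(k*y/2)


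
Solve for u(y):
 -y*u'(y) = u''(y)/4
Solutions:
 u(y) = C1 + C2*erf(sqrt(2)*y)


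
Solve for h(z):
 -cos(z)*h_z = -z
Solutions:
 h(z) = C1 + Integral(z/cos(z), z)


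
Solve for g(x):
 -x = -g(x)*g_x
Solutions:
 g(x) = -sqrt(C1 + x^2)
 g(x) = sqrt(C1 + x^2)


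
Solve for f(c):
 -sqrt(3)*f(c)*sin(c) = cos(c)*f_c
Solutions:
 f(c) = C1*cos(c)^(sqrt(3))


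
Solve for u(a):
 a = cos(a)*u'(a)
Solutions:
 u(a) = C1 + Integral(a/cos(a), a)


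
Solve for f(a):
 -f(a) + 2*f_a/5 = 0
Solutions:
 f(a) = C1*exp(5*a/2)


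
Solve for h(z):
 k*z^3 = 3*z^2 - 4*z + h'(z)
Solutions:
 h(z) = C1 + k*z^4/4 - z^3 + 2*z^2


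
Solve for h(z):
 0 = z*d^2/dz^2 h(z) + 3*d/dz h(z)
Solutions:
 h(z) = C1 + C2/z^2


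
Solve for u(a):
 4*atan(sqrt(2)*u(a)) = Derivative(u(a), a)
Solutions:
 Integral(1/atan(sqrt(2)*_y), (_y, u(a))) = C1 + 4*a


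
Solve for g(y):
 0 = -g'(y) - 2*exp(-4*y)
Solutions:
 g(y) = C1 + exp(-4*y)/2


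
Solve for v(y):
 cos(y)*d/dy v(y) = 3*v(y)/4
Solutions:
 v(y) = C1*(sin(y) + 1)^(3/8)/(sin(y) - 1)^(3/8)


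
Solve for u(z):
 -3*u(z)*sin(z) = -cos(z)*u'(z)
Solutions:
 u(z) = C1/cos(z)^3


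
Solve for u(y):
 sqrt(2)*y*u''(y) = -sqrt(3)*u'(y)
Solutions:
 u(y) = C1 + C2*y^(1 - sqrt(6)/2)


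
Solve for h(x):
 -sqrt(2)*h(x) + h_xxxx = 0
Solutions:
 h(x) = C1*exp(-2^(1/8)*x) + C2*exp(2^(1/8)*x) + C3*sin(2^(1/8)*x) + C4*cos(2^(1/8)*x)


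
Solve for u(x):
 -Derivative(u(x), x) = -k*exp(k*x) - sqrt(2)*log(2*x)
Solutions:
 u(x) = C1 + sqrt(2)*x*log(x) + sqrt(2)*x*(-1 + log(2)) + exp(k*x)


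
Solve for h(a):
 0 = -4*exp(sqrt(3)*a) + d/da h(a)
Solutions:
 h(a) = C1 + 4*sqrt(3)*exp(sqrt(3)*a)/3


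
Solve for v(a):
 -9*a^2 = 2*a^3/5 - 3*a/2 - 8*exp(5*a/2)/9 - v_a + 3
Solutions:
 v(a) = C1 + a^4/10 + 3*a^3 - 3*a^2/4 + 3*a - 16*exp(5*a/2)/45


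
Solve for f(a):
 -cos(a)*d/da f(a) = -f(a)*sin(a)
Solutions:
 f(a) = C1/cos(a)


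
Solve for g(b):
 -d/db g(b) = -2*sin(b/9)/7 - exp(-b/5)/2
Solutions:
 g(b) = C1 - 18*cos(b/9)/7 - 5*exp(-b/5)/2


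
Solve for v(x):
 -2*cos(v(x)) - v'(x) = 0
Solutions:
 v(x) = pi - asin((C1 + exp(4*x))/(C1 - exp(4*x)))
 v(x) = asin((C1 + exp(4*x))/(C1 - exp(4*x)))


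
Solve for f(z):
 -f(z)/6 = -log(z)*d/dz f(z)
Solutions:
 f(z) = C1*exp(li(z)/6)


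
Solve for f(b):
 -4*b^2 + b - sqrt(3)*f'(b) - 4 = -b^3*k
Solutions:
 f(b) = C1 + sqrt(3)*b^4*k/12 - 4*sqrt(3)*b^3/9 + sqrt(3)*b^2/6 - 4*sqrt(3)*b/3


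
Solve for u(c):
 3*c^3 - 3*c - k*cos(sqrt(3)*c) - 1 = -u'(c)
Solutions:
 u(c) = C1 - 3*c^4/4 + 3*c^2/2 + c + sqrt(3)*k*sin(sqrt(3)*c)/3


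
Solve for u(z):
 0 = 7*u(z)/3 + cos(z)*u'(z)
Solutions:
 u(z) = C1*(sin(z) - 1)^(7/6)/(sin(z) + 1)^(7/6)


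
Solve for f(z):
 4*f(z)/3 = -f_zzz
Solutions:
 f(z) = C3*exp(-6^(2/3)*z/3) + (C1*sin(2^(2/3)*3^(1/6)*z/2) + C2*cos(2^(2/3)*3^(1/6)*z/2))*exp(6^(2/3)*z/6)


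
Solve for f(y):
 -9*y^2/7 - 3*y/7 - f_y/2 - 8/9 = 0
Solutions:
 f(y) = C1 - 6*y^3/7 - 3*y^2/7 - 16*y/9


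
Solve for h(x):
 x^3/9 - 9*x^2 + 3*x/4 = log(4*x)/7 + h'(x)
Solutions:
 h(x) = C1 + x^4/36 - 3*x^3 + 3*x^2/8 - x*log(x)/7 - 2*x*log(2)/7 + x/7


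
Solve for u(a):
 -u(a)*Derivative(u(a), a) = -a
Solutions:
 u(a) = -sqrt(C1 + a^2)
 u(a) = sqrt(C1 + a^2)


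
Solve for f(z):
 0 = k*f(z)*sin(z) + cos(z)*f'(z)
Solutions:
 f(z) = C1*exp(k*log(cos(z)))


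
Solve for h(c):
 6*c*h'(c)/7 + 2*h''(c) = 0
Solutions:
 h(c) = C1 + C2*erf(sqrt(42)*c/14)


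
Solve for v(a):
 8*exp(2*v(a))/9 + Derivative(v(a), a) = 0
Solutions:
 v(a) = log(-1/(C1 - 8*a))/2 - log(2)/2 + log(3)
 v(a) = log(-sqrt(1/(C1 + 8*a))) - log(2)/2 + log(3)


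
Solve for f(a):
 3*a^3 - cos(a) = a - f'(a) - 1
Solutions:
 f(a) = C1 - 3*a^4/4 + a^2/2 - a + sin(a)
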